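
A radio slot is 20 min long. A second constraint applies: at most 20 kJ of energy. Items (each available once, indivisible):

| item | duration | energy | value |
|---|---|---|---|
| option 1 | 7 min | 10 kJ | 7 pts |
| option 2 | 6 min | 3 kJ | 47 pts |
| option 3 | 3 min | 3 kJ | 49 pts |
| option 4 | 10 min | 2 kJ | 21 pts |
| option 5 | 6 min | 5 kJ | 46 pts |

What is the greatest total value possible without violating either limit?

Feasible sets respecting both limits:
- option 2+option 3+option 5: duration 15, energy 11, value 142
- option 2+option 3+option 4: duration 19, energy 8, value 117
- option 3+option 4+option 5: duration 19, energy 10, value 116
- option 1+option 2+option 3: duration 16, energy 16, value 103
Best: 142 pts.

142 pts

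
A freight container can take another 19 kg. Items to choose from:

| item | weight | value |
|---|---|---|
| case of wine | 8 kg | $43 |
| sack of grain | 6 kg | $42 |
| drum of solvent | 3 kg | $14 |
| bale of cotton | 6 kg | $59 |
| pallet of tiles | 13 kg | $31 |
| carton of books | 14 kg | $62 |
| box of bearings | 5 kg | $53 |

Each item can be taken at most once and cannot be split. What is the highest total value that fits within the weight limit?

$155

Check high-value combinations within 19 kg:
- case of wine+bale of cotton+box of bearings: weight 8+6+5=19, value 43+59+53=155
- sack of grain+bale of cotton+box of bearings: weight 6+6+5=17, value 42+59+53=154
- case of wine+sack of grain+box of bearings: weight 8+6+5=19, value 43+42+53=138
- drum of solvent+bale of cotton+box of bearings: weight 3+6+5=14, value 14+59+53=126
- case of wine+drum of solvent+bale of cotton: weight 8+3+6=17, value 43+14+59=116
Best: $155.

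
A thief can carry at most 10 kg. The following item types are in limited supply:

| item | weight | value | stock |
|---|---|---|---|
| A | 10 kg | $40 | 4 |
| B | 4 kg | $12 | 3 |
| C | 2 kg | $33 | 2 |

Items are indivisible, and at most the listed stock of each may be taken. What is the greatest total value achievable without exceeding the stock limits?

Best selections within weight 10 and stock limits:
- 1×B + 2×C: weight 8, value 78
- 2×C: weight 4, value 66
Best: $78.

$78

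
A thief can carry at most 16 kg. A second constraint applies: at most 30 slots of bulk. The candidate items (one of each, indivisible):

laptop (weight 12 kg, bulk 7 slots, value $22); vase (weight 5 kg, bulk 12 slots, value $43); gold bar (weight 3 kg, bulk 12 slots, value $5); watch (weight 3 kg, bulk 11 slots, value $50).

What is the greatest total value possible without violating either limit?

Feasible sets respecting both limits:
- vase+watch: weight 8, bulk 23, value 93
- laptop+watch: weight 15, bulk 18, value 72
- gold bar+watch: weight 6, bulk 23, value 55
- watch: weight 3, bulk 11, value 50
Best: $93.

$93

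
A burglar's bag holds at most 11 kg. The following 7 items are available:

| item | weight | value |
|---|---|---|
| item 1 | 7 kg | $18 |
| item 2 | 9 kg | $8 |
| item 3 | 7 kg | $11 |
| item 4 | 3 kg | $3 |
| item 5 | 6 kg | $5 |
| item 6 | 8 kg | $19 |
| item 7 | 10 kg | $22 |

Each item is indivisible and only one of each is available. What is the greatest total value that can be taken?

Check high-value combinations within 11 kg:
- item 7: weight 10, value 22
- item 4+item 6: weight 3+8=11, value 3+19=22
- item 1+item 4: weight 7+3=10, value 18+3=21
Best: $22.

$22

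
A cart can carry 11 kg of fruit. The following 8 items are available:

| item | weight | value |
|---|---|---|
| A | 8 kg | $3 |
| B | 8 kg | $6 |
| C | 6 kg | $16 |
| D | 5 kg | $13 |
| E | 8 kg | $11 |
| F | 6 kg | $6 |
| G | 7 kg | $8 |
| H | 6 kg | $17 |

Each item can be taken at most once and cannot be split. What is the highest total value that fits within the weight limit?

Check high-value combinations within 11 kg:
- D+H: weight 5+6=11, value 13+17=30
- C+D: weight 6+5=11, value 16+13=29
- D+F: weight 5+6=11, value 13+6=19
- H: weight 6, value 17
- C: weight 6, value 16
Best: $30.

$30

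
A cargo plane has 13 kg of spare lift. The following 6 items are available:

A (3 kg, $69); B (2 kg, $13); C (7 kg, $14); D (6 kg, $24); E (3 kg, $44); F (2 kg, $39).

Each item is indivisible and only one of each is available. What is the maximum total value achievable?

This is a 0/1 knapsack; check combinations near the capacity.
- A+B+E+F: weight 3+2+3+2=10, value 69+13+44+39=165
- A+E+F: weight 3+3+2=8, value 69+44+39=152
- A+B+D+F: weight 3+2+6+2=13, value 69+13+24+39=145
- A+D+E: weight 3+6+3=12, value 69+24+44=137
- A+D+F: weight 3+6+2=11, value 69+24+39=132
Best: $165.

$165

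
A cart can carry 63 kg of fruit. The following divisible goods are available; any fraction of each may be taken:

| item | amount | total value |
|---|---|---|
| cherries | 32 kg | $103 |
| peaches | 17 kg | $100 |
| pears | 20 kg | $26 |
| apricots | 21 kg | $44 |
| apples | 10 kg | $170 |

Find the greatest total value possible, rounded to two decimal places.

381.38

Take in order of value per unit:
- apples (170/10 per unit): all 10 → value 170, running total 170.00
- peaches (100/17 per unit): all 17 → value 100, running total 270.00
- cherries (103/32 per unit): all 32 → value 103, running total 373.00
- apricots (44/21 per unit): 4 of 21 → value 4×44/21 = 8.3810, running total 381.38
Total 381.38.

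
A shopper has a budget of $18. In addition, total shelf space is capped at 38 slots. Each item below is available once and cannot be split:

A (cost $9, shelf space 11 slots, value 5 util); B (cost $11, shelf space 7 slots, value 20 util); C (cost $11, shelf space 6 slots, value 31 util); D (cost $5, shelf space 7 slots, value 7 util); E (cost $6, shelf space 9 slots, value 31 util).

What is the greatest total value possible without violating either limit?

62 util

Feasible sets respecting both limits:
- C+E: cost 17, shelf space 15, value 62
- B+E: cost 17, shelf space 16, value 51
- C+D: cost 16, shelf space 13, value 38
Best: 62 util.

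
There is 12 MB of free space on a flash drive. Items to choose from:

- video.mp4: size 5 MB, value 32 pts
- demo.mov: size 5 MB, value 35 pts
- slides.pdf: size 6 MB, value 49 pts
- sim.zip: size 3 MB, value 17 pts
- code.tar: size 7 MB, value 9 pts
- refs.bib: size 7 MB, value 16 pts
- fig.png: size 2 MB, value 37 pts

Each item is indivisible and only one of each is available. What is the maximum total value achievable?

Check high-value combinations within 12 MB:
- video.mp4+demo.mov+fig.png: size 5+5+2=12, value 32+35+37=104
- slides.pdf+sim.zip+fig.png: size 6+3+2=11, value 49+17+37=103
- demo.mov+sim.zip+fig.png: size 5+3+2=10, value 35+17+37=89
- slides.pdf+fig.png: size 6+2=8, value 49+37=86
- video.mp4+sim.zip+fig.png: size 5+3+2=10, value 32+17+37=86
Best: 104 pts.

104 pts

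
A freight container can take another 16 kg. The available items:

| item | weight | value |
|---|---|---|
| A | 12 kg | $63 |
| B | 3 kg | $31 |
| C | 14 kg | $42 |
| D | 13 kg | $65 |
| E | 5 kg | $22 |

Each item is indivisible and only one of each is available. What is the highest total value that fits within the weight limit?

$96

Check high-value combinations within 16 kg:
- B+D: weight 3+13=16, value 31+65=96
- A+B: weight 12+3=15, value 63+31=94
- D: weight 13, value 65
- A: weight 12, value 63
Best: $96.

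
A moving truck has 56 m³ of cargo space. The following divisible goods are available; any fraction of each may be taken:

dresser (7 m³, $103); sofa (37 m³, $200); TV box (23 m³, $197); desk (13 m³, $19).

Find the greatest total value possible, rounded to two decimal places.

440.54

Take in order of value per unit:
- dresser (103/7 per unit): all 7 → value 103, running total 103.00
- TV box (197/23 per unit): all 23 → value 197, running total 300.00
- sofa (200/37 per unit): 26 of 37 → value 26×200/37 = 140.5405, running total 440.54
Total 440.54.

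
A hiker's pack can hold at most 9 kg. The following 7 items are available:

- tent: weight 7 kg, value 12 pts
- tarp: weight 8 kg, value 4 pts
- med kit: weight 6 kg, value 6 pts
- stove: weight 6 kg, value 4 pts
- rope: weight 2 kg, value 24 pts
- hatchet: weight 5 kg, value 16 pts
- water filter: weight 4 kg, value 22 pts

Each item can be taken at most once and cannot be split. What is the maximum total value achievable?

46 pts

This is a 0/1 knapsack; check combinations near the capacity.
- rope+water filter: weight 2+4=6, value 24+22=46
- rope+hatchet: weight 2+5=7, value 24+16=40
- hatchet+water filter: weight 5+4=9, value 16+22=38
Best: 46 pts.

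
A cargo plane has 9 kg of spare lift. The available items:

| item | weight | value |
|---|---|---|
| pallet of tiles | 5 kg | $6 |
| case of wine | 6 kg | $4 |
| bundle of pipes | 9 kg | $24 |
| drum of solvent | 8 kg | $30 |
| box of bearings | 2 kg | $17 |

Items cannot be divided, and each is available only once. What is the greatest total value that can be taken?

$30

Check high-value combinations within 9 kg:
- drum of solvent: weight 8, value 30
- bundle of pipes: weight 9, value 24
- pallet of tiles+box of bearings: weight 5+2=7, value 6+17=23
Best: $30.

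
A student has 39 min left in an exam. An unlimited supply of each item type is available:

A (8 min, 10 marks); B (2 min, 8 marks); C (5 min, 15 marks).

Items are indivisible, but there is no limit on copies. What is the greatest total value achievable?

Best value-per-unit is B at 8/2, and filling with it alone uses time 19×2=38. No mix of the others beats 19×8 = 152.

152 marks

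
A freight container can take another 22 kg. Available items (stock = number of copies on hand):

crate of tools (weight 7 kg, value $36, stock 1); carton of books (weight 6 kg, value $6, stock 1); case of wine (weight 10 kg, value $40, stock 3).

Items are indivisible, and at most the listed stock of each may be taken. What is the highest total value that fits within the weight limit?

$80

Top feasible selections:
- 2×case of wine: weight 20, value 80
- 1×crate of tools + 1×case of wine: weight 17, value 76
- 1×carton of books + 1×case of wine: weight 16, value 46
- 1×crate of tools + 1×carton of books: weight 13, value 42
Best: $80.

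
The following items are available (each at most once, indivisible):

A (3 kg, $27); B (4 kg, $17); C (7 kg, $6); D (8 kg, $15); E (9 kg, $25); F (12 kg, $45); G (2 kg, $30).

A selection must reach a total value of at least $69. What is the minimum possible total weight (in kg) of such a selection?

9

Subsets with value ≥ 69, sorted by total weight:
- A+B+G: weight 9, value 74
- A+D+G: weight 13, value 72
- A+E+G: weight 14, value 82
- F+G: weight 14, value 75
Minimum weight: 9 kg.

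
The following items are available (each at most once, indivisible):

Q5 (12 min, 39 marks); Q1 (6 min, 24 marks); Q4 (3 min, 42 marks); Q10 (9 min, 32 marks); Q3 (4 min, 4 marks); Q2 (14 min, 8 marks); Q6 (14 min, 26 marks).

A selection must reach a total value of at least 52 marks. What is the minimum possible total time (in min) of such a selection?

Subsets with value ≥ 52, sorted by total time:
- Q1+Q4: time 9, value 66
- Q4+Q10: time 12, value 74
- Q1+Q4+Q3: time 13, value 70
Minimum time: 9 min.

9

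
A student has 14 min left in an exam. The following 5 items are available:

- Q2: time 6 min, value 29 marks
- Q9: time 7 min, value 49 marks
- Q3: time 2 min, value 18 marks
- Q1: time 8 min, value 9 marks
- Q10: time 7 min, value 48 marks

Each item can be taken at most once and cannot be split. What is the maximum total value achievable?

97 marks

This is a 0/1 knapsack; check combinations near the capacity.
- Q9+Q10: time 7+7=14, value 49+48=97
- Q2+Q9: time 6+7=13, value 29+49=78
- Q2+Q10: time 6+7=13, value 29+48=77
- Q9+Q3: time 7+2=9, value 49+18=67
Best: 97 marks.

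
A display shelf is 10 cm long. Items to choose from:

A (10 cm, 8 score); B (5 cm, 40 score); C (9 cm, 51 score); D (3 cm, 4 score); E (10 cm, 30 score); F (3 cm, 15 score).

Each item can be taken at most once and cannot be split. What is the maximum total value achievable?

Check high-value combinations within 10 cm:
- B+F: length 5+3=8, value 40+15=55
- C: length 9, value 51
- B+D: length 5+3=8, value 40+4=44
- B: length 5, value 40
- E: length 10, value 30
Best: 55 score.

55 score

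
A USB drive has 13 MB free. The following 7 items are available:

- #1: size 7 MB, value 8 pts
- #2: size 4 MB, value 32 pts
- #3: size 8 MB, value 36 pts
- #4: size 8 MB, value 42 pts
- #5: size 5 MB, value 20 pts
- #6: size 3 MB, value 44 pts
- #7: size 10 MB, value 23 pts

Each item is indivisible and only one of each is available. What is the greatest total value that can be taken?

96 pts

Check high-value combinations within 13 MB:
- #2+#5+#6: size 4+5+3=12, value 32+20+44=96
- #4+#6: size 8+3=11, value 42+44=86
- #3+#6: size 8+3=11, value 36+44=80
Best: 96 pts.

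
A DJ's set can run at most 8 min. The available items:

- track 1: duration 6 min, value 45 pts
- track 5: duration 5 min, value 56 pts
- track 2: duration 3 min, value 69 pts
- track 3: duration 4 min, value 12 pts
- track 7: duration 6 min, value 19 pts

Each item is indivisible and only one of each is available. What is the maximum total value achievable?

Check high-value combinations within 8 min:
- track 5+track 2: duration 5+3=8, value 56+69=125
- track 2+track 3: duration 3+4=7, value 69+12=81
- track 2: duration 3, value 69
- track 5: duration 5, value 56
Best: 125 pts.

125 pts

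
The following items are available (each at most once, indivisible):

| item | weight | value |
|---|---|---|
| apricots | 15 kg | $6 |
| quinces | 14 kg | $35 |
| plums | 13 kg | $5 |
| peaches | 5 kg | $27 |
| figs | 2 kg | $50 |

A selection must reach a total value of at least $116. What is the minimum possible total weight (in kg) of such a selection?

34

Subsets with value ≥ 116, sorted by total weight:
- quinces+plums+peaches+figs: weight 34, value 117
- apricots+quinces+peaches+figs: weight 36, value 118
Minimum weight: 34 kg.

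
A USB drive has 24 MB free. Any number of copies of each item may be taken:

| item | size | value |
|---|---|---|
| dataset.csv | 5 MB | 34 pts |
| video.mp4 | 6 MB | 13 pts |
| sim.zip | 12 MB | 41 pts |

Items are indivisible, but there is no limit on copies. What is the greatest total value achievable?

Best value-per-unit is dataset.csv at 34/5, and filling with it alone uses size 4×5=20. No mix of the others beats 4×34 = 136.

136 pts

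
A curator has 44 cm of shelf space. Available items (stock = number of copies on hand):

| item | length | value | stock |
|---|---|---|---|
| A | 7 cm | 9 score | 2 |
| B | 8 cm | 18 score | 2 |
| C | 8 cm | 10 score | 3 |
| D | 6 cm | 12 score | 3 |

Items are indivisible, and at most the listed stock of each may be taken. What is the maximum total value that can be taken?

Best selections within length 44 and stock limits:
- 2×B + 1×C + 3×D: length 42, value 82
- 1×A + 2×B + 3×D: length 41, value 81
Best: 82 score.

82 score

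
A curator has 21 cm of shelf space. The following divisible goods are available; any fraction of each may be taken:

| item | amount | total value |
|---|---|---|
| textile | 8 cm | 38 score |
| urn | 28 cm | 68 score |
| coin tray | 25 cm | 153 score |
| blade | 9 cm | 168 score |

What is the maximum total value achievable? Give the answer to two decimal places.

241.44

Take in order of value per unit:
- blade (168/9 per unit): all 9 → value 168, running total 168.00
- coin tray (153/25 per unit): 12 of 25 → value 12×153/25 = 73.4400, running total 241.44
Total 241.44.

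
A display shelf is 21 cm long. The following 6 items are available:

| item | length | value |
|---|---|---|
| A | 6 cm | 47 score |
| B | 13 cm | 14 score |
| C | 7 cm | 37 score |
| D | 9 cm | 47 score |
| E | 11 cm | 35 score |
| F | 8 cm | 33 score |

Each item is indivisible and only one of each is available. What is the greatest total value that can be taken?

117 score

Check high-value combinations within 21 cm:
- A+C+F: length 6+7+8=21, value 47+37+33=117
- A+D: length 6+9=15, value 47+47=94
- A+C: length 6+7=13, value 47+37=84
- C+D: length 7+9=16, value 37+47=84
- A+E: length 6+11=17, value 47+35=82
Best: 117 score.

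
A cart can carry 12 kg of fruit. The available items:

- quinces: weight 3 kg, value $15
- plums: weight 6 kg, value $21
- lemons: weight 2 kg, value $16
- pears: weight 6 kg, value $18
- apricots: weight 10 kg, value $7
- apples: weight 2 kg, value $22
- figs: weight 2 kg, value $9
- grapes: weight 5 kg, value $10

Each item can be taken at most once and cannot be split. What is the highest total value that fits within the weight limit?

Check high-value combinations within 12 kg:
- plums+lemons+apples+figs: weight 6+2+2+2=12, value 21+16+22+9=68
- lemons+pears+apples+figs: weight 2+6+2+2=12, value 16+18+22+9=65
- quinces+lemons+apples+grapes: weight 3+2+2+5=12, value 15+16+22+10=63
- quinces+lemons+apples+figs: weight 3+2+2+2=9, value 15+16+22+9=62
- plums+lemons+apples: weight 6+2+2=10, value 21+16+22=59
Best: $68.

$68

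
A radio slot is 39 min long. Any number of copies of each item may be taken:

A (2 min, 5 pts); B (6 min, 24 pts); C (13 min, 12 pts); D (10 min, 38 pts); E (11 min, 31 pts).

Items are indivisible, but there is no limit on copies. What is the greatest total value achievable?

Best value-per-unit is B at 24/6; filling with it alone gives 6×24 = 144.
Optimal mix: 1×A + 6×B → duration 38, value 149.

149 pts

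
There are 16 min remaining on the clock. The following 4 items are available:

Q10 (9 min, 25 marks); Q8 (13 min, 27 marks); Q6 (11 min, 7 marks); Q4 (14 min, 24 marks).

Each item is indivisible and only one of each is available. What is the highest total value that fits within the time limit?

Check high-value combinations within 16 min:
- Q8: time 13, value 27
- Q10: time 9, value 25
- Q4: time 14, value 24
Best: 27 marks.

27 marks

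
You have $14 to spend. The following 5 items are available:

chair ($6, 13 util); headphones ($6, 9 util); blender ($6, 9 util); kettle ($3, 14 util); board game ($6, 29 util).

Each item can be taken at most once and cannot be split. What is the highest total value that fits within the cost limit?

Check high-value combinations within $14:
- kettle+board game: cost 3+6=9, value 14+29=43
- chair+board game: cost 6+6=12, value 13+29=42
- headphones+board game: cost 6+6=12, value 9+29=38
Best: 43 util.

43 util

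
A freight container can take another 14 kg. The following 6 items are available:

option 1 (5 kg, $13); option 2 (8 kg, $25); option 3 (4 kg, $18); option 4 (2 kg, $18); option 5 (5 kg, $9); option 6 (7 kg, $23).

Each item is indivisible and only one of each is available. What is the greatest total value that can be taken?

This is a 0/1 knapsack; check combinations near the capacity.
- option 2+option 3+option 4: weight 8+4+2=14, value 25+18+18=61
- option 3+option 4+option 6: weight 4+2+7=13, value 18+18+23=59
- option 1+option 4+option 6: weight 5+2+7=14, value 13+18+23=54
- option 4+option 5+option 6: weight 2+5+7=14, value 18+9+23=50
- option 1+option 3+option 4: weight 5+4+2=11, value 13+18+18=49
Best: $61.

$61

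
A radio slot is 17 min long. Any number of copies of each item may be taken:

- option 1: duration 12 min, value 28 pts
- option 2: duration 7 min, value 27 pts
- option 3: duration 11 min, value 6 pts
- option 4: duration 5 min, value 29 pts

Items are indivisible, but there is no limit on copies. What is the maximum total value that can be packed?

Best value-per-unit is option 4 at 29/5, and filling with it alone uses duration 3×5=15. No mix of the others beats 3×29 = 87.

87 pts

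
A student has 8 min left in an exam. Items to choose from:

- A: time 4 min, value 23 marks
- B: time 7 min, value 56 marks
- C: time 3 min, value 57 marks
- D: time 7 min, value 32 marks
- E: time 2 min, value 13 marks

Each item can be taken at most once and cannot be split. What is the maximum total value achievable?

80 marks

Check high-value combinations within 8 min:
- A+C: time 4+3=7, value 23+57=80
- C+E: time 3+2=5, value 57+13=70
- C: time 3, value 57
- B: time 7, value 56
- A+E: time 4+2=6, value 23+13=36
Best: 80 marks.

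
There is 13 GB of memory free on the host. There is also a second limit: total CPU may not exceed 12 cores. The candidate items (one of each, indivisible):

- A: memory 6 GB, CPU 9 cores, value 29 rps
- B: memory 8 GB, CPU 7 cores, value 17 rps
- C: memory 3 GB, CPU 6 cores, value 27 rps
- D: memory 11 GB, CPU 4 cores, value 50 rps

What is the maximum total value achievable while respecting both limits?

50 rps

Feasible sets respecting both limits:
- D: memory 11, CPU 4, value 50
- A: memory 6, CPU 9, value 29
- C: memory 3, CPU 6, value 27
Best: 50 rps.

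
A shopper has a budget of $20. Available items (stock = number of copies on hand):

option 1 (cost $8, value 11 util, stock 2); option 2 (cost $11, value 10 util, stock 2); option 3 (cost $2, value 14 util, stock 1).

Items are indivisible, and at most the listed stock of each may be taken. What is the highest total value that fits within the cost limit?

Best selections within cost 20 and stock limits:
- 2×option 1 + 1×option 3: cost 18, value 36
- 1×option 1 + 1×option 3: cost 10, value 25
- 1×option 2 + 1×option 3: cost 13, value 24
Best: 36 util.

36 util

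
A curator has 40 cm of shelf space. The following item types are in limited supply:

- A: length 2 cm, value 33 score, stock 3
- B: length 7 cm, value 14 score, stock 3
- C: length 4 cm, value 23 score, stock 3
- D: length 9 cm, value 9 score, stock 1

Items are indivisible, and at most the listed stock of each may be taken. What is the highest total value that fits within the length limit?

210 score

Top feasible selections:
- 3×A + 3×B + 3×C: length 39, value 210
- 3×A + 2×B + 3×C: length 32, value 196
- 3×A + 1×B + 3×C + 1×D: length 34, value 191
Best: 210 score.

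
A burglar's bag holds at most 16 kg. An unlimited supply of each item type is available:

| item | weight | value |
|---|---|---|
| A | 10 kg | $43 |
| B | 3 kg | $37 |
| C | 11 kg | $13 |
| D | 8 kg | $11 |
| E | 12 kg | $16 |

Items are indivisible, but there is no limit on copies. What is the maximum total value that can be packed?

Best value-per-unit is B at 37/3, and filling with it alone uses weight 5×3=15. No mix of the others beats 5×37 = 185.

$185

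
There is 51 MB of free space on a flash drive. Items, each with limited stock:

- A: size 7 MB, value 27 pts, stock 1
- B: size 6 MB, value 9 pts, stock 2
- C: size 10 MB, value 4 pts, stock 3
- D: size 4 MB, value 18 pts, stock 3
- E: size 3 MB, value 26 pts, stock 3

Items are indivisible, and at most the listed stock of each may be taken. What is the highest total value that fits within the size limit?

Top feasible selections:
- 1×A + 2×B + 1×C + 3×D + 3×E: size 50, value 181
- 1×A + 2×B + 3×D + 3×E: size 40, value 177
Best: 181 pts.

181 pts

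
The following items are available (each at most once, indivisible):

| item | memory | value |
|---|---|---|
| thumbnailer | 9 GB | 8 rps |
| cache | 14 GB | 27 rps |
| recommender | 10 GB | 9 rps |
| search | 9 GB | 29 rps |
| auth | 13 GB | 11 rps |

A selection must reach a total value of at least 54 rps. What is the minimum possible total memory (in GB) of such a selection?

Subsets with value ≥ 54, sorted by total memory:
- cache+search: memory 23, value 56
- thumbnailer+cache+search: memory 32, value 64
- cache+recommender+search: memory 33, value 65
Minimum memory: 23 GB.

23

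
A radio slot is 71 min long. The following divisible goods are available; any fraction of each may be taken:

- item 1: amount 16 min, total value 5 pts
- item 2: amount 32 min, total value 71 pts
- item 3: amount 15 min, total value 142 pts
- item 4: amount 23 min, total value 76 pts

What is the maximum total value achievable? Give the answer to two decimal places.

Take in order of value per unit:
- item 3 (142/15 per unit): all 15 → value 142, running total 142.00
- item 4 (76/23 per unit): all 23 → value 76, running total 218.00
- item 2 (71/32 per unit): all 32 → value 71, running total 289.00
- item 1 (5/16 per unit): 1 of 16 → value 1×5/16 = 0.3125, running total 289.31
Total 289.31.

289.31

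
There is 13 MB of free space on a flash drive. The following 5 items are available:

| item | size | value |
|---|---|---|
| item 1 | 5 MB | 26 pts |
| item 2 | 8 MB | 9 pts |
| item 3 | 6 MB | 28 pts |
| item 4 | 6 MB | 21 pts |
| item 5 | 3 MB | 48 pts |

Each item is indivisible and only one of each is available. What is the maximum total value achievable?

76 pts

Check high-value combinations within 13 MB:
- item 3+item 5: size 6+3=9, value 28+48=76
- item 1+item 5: size 5+3=8, value 26+48=74
- item 4+item 5: size 6+3=9, value 21+48=69
Best: 76 pts.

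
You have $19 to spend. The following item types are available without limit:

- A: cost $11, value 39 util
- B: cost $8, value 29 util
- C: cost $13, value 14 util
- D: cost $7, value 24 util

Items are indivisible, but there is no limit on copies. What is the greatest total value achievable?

Best value-per-unit is B at 29/8; filling with it alone gives 2×29 = 58.
Optimal mix: 1×A + 1×B → cost 19, value 68.

68 util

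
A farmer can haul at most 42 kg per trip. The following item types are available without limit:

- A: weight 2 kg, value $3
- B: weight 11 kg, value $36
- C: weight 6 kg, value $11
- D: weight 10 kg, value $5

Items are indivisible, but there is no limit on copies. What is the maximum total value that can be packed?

$122

Best value-per-unit is B at 36/11; filling with it alone gives 3×36 = 108.
Optimal mix: 1×A + 3×B + 1×C → weight 41, value 122.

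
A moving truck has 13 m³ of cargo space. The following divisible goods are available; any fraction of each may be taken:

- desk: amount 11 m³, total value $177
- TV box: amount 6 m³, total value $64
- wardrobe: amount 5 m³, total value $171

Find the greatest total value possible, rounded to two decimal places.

299.73

Take in order of value per unit:
- wardrobe (171/5 per unit): all 5 → value 171, running total 171.00
- desk (177/11 per unit): 8 of 11 → value 8×177/11 = 128.7273, running total 299.73
Total 299.73.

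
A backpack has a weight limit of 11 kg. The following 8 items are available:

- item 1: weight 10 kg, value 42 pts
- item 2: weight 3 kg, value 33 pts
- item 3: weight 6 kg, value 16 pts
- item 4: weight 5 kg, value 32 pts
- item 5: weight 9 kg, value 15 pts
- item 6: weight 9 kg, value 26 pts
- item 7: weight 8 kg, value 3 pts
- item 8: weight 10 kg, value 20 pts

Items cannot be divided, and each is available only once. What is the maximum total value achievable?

Check high-value combinations within 11 kg:
- item 2+item 4: weight 3+5=8, value 33+32=65
- item 2+item 3: weight 3+6=9, value 33+16=49
- item 3+item 4: weight 6+5=11, value 16+32=48
- item 1: weight 10, value 42
Best: 65 pts.

65 pts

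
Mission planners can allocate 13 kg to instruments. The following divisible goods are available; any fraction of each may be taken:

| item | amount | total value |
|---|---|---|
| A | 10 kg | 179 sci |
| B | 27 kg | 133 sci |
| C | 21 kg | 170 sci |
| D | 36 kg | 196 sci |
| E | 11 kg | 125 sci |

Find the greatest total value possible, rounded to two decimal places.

Take in order of value per unit:
- A (179/10 per unit): all 10 → value 179, running total 179.00
- E (125/11 per unit): 3 of 11 → value 3×125/11 = 34.0909, running total 213.09
Total 213.09.

213.09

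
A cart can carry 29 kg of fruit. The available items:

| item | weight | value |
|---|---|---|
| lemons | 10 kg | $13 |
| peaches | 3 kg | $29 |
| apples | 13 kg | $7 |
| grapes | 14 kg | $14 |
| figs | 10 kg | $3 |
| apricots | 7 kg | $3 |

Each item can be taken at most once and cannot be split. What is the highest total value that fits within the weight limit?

This is a 0/1 knapsack; check combinations near the capacity.
- lemons+peaches+grapes: weight 10+3+14=27, value 13+29+14=56
- lemons+peaches+apples: weight 10+3+13=26, value 13+29+7=49
- peaches+grapes+apricots: weight 3+14+7=24, value 29+14+3=46
- peaches+grapes+figs: weight 3+14+10=27, value 29+14+3=46
- lemons+peaches+apricots: weight 10+3+7=20, value 13+29+3=45
Best: $56.

$56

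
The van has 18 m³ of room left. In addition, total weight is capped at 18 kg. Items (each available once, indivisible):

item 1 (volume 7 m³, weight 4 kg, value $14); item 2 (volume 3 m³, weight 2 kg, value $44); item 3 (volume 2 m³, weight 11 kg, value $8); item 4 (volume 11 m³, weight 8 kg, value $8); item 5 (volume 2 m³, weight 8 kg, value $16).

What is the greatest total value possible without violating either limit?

$74

Feasible sets respecting both limits:
- item 1+item 2+item 5: volume 12, weight 14, value 74
- item 2+item 4+item 5: volume 16, weight 18, value 68
- item 1+item 2+item 3: volume 12, weight 17, value 66
Best: $74.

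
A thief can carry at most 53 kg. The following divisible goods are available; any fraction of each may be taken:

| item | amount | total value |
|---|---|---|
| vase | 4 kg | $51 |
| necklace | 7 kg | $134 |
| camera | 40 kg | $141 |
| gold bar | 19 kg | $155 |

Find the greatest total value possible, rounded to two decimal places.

Take in order of value per unit:
- necklace (134/7 per unit): all 7 → value 134, running total 134.00
- vase (51/4 per unit): all 4 → value 51, running total 185.00
- gold bar (155/19 per unit): all 19 → value 155, running total 340.00
- camera (141/40 per unit): 23 of 40 → value 23×141/40 = 81.0750, running total 421.08
Total 421.08.

421.08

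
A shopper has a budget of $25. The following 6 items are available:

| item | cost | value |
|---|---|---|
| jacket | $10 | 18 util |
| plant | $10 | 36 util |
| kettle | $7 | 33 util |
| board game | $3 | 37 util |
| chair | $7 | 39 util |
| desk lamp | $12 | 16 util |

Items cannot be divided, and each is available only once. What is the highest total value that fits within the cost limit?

This is a 0/1 knapsack; check combinations near the capacity.
- plant+board game+chair: cost 10+3+7=20, value 36+37+39=112
- kettle+board game+chair: cost 7+3+7=17, value 33+37+39=109
- plant+kettle+chair: cost 10+7+7=24, value 36+33+39=108
- plant+kettle+board game: cost 10+7+3=20, value 36+33+37=106
Best: 112 util.

112 util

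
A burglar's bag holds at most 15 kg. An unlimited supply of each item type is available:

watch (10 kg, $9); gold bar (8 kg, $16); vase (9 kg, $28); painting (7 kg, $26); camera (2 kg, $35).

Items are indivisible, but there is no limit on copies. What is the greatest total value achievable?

Best value-per-unit is camera at 35/2, and filling with it alone uses weight 7×2=14. No mix of the others beats 7×35 = 245.

$245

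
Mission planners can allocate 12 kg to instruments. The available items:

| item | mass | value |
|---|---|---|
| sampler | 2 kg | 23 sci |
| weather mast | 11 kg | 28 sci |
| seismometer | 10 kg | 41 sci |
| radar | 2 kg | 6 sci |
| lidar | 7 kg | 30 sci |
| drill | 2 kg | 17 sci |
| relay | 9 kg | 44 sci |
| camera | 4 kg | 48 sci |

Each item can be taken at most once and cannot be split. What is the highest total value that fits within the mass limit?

94 sci

Check high-value combinations within 12 kg:
- sampler+radar+drill+camera: mass 2+2+2+4=10, value 23+6+17+48=94
- sampler+drill+camera: mass 2+2+4=8, value 23+17+48=88
- lidar+camera: mass 7+4=11, value 30+48=78
- sampler+radar+camera: mass 2+2+4=8, value 23+6+48=77
- sampler+camera: mass 2+4=6, value 23+48=71
Best: 94 sci.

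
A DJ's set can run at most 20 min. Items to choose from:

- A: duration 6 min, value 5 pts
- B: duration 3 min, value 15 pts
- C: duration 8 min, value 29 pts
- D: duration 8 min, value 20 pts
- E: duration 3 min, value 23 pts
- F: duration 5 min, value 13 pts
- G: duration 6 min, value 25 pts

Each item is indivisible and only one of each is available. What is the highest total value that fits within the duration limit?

92 pts

This is a 0/1 knapsack; check combinations near the capacity.
- B+C+E+G: duration 3+8+3+6=20, value 15+29+23+25=92
- B+D+E+G: duration 3+8+3+6=20, value 15+20+23+25=83
- B+C+E+F: duration 3+8+3+5=19, value 15+29+23+13=80
Best: 92 pts.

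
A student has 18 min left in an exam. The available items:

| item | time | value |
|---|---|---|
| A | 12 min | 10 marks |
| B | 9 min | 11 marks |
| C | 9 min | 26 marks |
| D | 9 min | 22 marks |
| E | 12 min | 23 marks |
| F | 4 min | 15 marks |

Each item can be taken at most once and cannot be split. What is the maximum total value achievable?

48 marks

Check high-value combinations within 18 min:
- C+D: time 9+9=18, value 26+22=48
- C+F: time 9+4=13, value 26+15=41
- E+F: time 12+4=16, value 23+15=38
- D+F: time 9+4=13, value 22+15=37
Best: 48 marks.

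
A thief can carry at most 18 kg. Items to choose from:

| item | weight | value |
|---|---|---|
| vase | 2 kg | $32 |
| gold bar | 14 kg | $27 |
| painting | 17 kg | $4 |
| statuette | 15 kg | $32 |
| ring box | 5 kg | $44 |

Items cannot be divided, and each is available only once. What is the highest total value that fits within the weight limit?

$76

Check high-value combinations within 18 kg:
- vase+ring box: weight 2+5=7, value 32+44=76
- vase+statuette: weight 2+15=17, value 32+32=64
- vase+gold bar: weight 2+14=16, value 32+27=59
- ring box: weight 5, value 44
- vase: weight 2, value 32
Best: $76.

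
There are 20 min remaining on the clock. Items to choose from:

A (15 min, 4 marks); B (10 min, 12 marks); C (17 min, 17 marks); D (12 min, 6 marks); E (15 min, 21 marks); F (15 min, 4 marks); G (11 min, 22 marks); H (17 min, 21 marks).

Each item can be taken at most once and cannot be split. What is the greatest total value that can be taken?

This is a 0/1 knapsack; check combinations near the capacity.
- G: time 11, value 22
- E: time 15, value 21
- H: time 17, value 21
Best: 22 marks.

22 marks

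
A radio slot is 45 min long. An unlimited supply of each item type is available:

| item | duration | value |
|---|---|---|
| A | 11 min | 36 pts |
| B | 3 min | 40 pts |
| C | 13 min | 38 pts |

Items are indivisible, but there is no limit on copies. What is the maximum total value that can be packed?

Best value-per-unit is B at 40/3, and filling with it alone uses duration 15×3=45. No mix of the others beats 15×40 = 600.

600 pts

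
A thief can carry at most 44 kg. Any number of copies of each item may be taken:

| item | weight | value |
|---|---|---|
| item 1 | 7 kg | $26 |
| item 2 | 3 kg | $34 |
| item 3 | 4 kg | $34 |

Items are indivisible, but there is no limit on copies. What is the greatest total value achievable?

$476

Best value-per-unit is item 2 at 34/3, and filling with it alone uses weight 14×3=42. No mix of the others beats 14×34 = 476.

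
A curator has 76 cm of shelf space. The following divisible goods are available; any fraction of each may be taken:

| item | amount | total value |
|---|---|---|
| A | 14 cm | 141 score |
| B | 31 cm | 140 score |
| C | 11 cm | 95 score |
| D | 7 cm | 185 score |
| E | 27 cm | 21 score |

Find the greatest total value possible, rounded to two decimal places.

Take in order of value per unit:
- D (185/7 per unit): all 7 → value 185, running total 185.00
- A (141/14 per unit): all 14 → value 141, running total 326.00
- C (95/11 per unit): all 11 → value 95, running total 421.00
- B (140/31 per unit): all 31 → value 140, running total 561.00
- E (21/27 per unit): 13 of 27 → value 13×21/27 = 10.1111, running total 571.11
Total 571.11.

571.11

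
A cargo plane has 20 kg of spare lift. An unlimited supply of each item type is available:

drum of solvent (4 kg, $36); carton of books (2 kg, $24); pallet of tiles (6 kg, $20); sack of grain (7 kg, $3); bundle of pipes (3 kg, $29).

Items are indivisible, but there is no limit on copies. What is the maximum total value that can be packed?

$240

Best value-per-unit is carton of books at 24/2, and filling with it alone uses weight 10×2=20. No mix of the others beats 10×24 = 240.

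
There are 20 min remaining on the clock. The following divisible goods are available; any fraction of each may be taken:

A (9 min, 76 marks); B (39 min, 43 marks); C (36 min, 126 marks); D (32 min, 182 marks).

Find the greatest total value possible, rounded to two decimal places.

138.56

Take in order of value per unit:
- A (76/9 per unit): all 9 → value 76, running total 76.00
- D (182/32 per unit): 11 of 32 → value 11×182/32 = 62.5625, running total 138.56
Total 138.56.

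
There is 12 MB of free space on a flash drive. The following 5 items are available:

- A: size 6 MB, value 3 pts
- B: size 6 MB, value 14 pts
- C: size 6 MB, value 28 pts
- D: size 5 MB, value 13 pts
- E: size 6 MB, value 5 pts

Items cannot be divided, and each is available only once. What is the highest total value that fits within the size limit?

42 pts

Check high-value combinations within 12 MB:
- B+C: size 6+6=12, value 14+28=42
- C+D: size 6+5=11, value 28+13=41
- C+E: size 6+6=12, value 28+5=33
- A+C: size 6+6=12, value 3+28=31
- C: size 6, value 28
Best: 42 pts.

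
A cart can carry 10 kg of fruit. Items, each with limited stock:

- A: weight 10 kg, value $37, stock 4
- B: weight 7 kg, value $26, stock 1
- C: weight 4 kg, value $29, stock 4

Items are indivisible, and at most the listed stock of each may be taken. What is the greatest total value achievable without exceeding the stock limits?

Top feasible selections:
- 2×C: weight 8, value 58
- 1×A: weight 10, value 37
- 1×C: weight 4, value 29
- 1×B: weight 7, value 26
Best: $58.

$58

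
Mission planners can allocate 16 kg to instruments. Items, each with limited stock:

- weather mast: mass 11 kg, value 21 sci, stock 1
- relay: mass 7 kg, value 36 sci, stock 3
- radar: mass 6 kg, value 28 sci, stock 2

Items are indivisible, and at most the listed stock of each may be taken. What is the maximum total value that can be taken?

Best selections within mass 16 and stock limits:
- 2×relay: mass 14, value 72
- 1×relay + 1×radar: mass 13, value 64
Best: 72 sci.

72 sci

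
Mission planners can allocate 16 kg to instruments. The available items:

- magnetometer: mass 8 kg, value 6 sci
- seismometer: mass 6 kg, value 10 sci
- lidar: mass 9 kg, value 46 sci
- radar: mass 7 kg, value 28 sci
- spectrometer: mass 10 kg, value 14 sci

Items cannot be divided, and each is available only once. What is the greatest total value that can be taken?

74 sci

Check high-value combinations within 16 kg:
- lidar+radar: mass 9+7=16, value 46+28=74
- seismometer+lidar: mass 6+9=15, value 10+46=56
- lidar: mass 9, value 46
- seismometer+radar: mass 6+7=13, value 10+28=38
Best: 74 sci.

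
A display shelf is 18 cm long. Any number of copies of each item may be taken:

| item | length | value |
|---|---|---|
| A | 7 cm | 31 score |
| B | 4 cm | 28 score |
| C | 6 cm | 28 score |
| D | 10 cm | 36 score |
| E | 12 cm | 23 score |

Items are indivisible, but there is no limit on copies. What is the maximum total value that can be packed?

Best value-per-unit is B at 28/4, and filling with it alone uses length 4×4=16. No mix of the others beats 4×28 = 112.

112 score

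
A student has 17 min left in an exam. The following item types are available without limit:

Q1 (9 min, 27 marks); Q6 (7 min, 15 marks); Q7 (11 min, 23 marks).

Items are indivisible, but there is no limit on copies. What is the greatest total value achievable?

42 marks

Best value-per-unit is Q1 at 27/9; filling with it alone gives 1×27 = 27.
Optimal mix: 1×Q1 + 1×Q6 → time 16, value 42.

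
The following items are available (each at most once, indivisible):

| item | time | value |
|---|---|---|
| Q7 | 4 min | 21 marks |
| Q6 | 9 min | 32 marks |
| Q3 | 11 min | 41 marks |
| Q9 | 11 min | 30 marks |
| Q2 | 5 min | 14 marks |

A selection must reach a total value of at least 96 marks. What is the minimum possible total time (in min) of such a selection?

Subsets with value ≥ 96, sorted by total time:
- Q7+Q6+Q3+Q2: time 29, value 108
- Q7+Q6+Q9+Q2: time 29, value 97
- Q7+Q3+Q9+Q2: time 31, value 106
- Q6+Q3+Q9: time 31, value 103
Minimum time: 29 min.

29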